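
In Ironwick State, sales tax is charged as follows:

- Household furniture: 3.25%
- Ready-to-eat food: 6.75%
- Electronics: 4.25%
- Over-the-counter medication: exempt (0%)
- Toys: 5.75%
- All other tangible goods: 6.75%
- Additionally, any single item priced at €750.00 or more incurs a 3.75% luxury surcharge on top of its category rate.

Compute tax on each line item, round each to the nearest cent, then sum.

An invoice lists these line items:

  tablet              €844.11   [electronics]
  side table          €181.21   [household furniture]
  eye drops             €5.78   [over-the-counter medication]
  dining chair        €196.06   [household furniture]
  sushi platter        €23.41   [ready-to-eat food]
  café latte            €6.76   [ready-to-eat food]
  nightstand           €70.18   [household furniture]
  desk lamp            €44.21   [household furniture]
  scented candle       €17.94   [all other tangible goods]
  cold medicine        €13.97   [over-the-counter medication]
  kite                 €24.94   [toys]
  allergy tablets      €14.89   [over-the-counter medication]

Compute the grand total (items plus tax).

€1531.65

Tablet €844.11: electronics → 4.25% + 3.75% surcharge = 8% → €67.53
Side table €181.21: household furniture → 3.25% → €5.89
Eye drops €5.78: over-the-counter medication → 0% → €0.00
Dining chair €196.06: household furniture → 3.25% → €6.37
Sushi platter €23.41: ready-to-eat food → 6.75% → €1.58
Café latte €6.76: ready-to-eat food → 6.75% → €0.46
Nightstand €70.18: household furniture → 3.25% → €2.28
Desk lamp €44.21: household furniture → 3.25% → €1.44
Scented candle €17.94: all other tangible goods → 6.75% → €1.21
Cold medicine €13.97: over-the-counter medication → 0% → €0.00
Kite €24.94: toys → 5.75% → €1.43
Allergy tablets €14.89: over-the-counter medication → 0% → €0.00
Subtotal = €1443.46; tax = €88.19; total due = €1531.65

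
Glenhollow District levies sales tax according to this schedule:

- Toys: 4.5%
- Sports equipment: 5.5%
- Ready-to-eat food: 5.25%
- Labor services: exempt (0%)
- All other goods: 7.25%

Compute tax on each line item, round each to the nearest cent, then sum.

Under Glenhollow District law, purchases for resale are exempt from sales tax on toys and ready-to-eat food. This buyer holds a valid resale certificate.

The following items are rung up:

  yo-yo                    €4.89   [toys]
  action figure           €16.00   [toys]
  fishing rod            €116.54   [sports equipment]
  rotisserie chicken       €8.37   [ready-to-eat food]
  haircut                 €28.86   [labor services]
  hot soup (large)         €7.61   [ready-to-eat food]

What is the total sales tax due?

€6.41

Yo-yo €4.89: toys, buyer-exempt → 0% → €0.00
Action figure €16.00: toys, buyer-exempt → 0% → €0.00
Fishing rod €116.54: sports equipment → 5.5% → €6.41
Rotisserie chicken €8.37: ready-to-eat food, buyer-exempt → 0% → €0.00
Haircut €28.86: labor services → 0% → €0.00
Hot soup (large) €7.61: ready-to-eat food, buyer-exempt → 0% → €0.00
Total tax = €6.41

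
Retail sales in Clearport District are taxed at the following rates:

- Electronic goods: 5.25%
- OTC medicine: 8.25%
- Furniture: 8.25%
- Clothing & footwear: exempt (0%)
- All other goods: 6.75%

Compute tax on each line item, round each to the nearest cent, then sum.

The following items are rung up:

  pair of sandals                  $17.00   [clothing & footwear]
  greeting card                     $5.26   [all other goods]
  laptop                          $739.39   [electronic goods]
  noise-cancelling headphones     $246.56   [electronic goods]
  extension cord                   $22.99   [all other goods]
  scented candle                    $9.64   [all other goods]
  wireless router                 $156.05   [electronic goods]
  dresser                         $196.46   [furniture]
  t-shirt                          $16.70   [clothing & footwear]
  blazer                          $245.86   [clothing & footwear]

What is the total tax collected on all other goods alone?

$2.56

Greeting card $5.26: all other goods → 6.75% → $0.36
Extension cord $22.99: all other goods → 6.75% → $1.55
Scented candle $9.64: all other goods → 6.75% → $0.65
Tax on all other goods = $0.36 + $1.55 + $0.65 = $2.56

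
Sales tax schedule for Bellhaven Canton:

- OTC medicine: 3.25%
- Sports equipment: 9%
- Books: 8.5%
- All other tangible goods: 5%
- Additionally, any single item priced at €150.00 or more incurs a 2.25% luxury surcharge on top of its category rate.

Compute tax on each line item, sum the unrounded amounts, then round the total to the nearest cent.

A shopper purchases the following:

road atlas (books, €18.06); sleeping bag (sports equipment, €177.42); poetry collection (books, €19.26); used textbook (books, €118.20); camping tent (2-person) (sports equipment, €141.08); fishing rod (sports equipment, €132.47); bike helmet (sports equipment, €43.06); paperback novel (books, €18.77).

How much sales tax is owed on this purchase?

€63.27

Road atlas €18.06: books → 8.5% → €1.5351
Sleeping bag €177.42: sports equipment → 9% + 2.25% surcharge = 11.25% → €19.95975
Poetry collection €19.26: books → 8.5% → €1.6371
Used textbook €118.20: books → 8.5% → €10.047
Camping tent (2-person) €141.08: sports equipment → 9% → €12.6972
Fishing rod €132.47: sports equipment → 9% → €11.9223
Bike helmet €43.06: sports equipment → 9% → €3.8754
Paperback novel €18.77: books → 8.5% → €1.59545
Unrounded tax sum = €63.2693 → €63.27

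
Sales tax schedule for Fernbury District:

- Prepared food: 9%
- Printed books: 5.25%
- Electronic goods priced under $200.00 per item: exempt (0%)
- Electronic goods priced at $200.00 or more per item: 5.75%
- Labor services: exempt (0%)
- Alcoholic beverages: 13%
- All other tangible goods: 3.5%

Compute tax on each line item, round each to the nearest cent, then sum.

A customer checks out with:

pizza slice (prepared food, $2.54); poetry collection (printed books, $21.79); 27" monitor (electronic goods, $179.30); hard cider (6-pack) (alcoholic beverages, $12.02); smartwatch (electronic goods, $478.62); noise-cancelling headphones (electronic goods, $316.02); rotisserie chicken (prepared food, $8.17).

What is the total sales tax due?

$49.36

Pizza slice $2.54: prepared food → 9% → $0.23
Poetry collection $21.79: printed books → 5.25% → $1.14
27" monitor $179.30: electronic goods, under $200.00 → 0% → $0.00
Hard cider (6-pack) $12.02: alcoholic beverages → 13% → $1.56
Smartwatch $478.62: electronic goods, $200.00 or more → 5.75% → $27.52
Noise-cancelling headphones $316.02: electronic goods, $200.00 or more → 5.75% → $18.17
Rotisserie chicken $8.17: prepared food → 9% → $0.74
Total tax = $0.23 + $1.14 + $1.56 + $27.52 + $18.17 + $0.74 = $49.36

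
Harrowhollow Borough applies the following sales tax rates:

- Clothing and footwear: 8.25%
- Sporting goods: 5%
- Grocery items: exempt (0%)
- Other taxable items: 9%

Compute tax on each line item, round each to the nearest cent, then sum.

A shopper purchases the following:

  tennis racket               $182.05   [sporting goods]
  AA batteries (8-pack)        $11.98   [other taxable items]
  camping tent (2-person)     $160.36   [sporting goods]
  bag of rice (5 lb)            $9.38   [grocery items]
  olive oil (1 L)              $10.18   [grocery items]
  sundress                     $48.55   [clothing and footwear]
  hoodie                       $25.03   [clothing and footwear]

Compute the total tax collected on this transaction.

Tennis racket $182.05: sporting goods → 5% → $9.10
AA batteries (8-pack) $11.98: other taxable items → 9% → $1.08
Camping tent (2-person) $160.36: sporting goods → 5% → $8.02
Bag of rice (5 lb) $9.38: grocery items → 0% → $0.00
Olive oil (1 L) $10.18: grocery items → 0% → $0.00
Sundress $48.55: clothing and footwear → 8.25% → $4.01
Hoodie $25.03: clothing and footwear → 8.25% → $2.06
Total tax = $9.10 + $1.08 + $8.02 + $4.01 + $2.06 = $24.27

$24.27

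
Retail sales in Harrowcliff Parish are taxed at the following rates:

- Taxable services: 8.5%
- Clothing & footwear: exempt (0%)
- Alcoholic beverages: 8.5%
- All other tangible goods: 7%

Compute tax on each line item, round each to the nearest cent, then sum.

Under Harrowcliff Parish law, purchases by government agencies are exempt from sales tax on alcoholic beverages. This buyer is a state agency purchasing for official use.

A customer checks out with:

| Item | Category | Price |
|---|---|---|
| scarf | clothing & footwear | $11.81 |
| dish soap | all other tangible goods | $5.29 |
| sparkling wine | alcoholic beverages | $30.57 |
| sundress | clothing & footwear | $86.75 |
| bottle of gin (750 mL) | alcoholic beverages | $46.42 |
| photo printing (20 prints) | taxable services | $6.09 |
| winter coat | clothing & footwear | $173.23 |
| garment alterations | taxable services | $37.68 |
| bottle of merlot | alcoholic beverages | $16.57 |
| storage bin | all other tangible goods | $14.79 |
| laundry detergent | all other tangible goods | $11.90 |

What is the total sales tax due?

$5.96

Scarf $11.81: clothing & footwear → 0% → $0.00
Dish soap $5.29: all other tangible goods → 7% → $0.37
Sparkling wine $30.57: alcoholic beverages, buyer-exempt → 0% → $0.00
Sundress $86.75: clothing & footwear → 0% → $0.00
Bottle of gin (750 mL) $46.42: alcoholic beverages, buyer-exempt → 0% → $0.00
Photo printing (20 prints) $6.09: taxable services → 8.5% → $0.52
Winter coat $173.23: clothing & footwear → 0% → $0.00
Garment alterations $37.68: taxable services → 8.5% → $3.20
Bottle of merlot $16.57: alcoholic beverages, buyer-exempt → 0% → $0.00
Storage bin $14.79: all other tangible goods → 7% → $1.04
Laundry detergent $11.90: all other tangible goods → 7% → $0.83
Total tax = $0.37 + $0.52 + $3.20 + $1.04 + $0.83 = $5.96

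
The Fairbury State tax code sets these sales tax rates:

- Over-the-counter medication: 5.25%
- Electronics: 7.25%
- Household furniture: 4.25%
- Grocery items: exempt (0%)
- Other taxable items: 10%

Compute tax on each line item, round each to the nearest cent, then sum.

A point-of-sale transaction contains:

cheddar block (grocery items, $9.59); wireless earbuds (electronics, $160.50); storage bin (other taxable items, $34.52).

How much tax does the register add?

$15.09

Cheddar block $9.59: grocery items → 0% → $0.00
Wireless earbuds $160.50: electronics → 7.25% → $11.64
Storage bin $34.52: other taxable items → 10% → $3.45
Total tax = $11.64 + $3.45 = $15.09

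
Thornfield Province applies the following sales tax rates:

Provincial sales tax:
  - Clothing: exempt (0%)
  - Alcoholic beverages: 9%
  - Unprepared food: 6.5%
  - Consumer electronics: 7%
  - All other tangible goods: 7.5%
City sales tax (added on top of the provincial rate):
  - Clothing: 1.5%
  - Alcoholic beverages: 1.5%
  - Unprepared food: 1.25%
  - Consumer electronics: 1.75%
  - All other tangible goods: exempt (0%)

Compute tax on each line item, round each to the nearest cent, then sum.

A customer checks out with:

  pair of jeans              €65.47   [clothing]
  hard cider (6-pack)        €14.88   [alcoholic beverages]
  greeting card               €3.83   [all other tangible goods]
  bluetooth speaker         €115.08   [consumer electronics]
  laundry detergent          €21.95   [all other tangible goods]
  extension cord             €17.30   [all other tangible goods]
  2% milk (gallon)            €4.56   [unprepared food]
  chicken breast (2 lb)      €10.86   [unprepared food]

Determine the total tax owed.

€17.04

Pair of jeans €65.47: clothing → 0% + 1.5% city = 1.5% → €0.98
Hard cider (6-pack) €14.88: alcoholic beverages → 9% + 1.5% city = 10.5% → €1.56
Greeting card €3.83: all other tangible goods → 7.5% + 0% city = 7.5% → €0.29
Bluetooth speaker €115.08: consumer electronics → 7% + 1.75% city = 8.75% → €10.07
Laundry detergent €21.95: all other tangible goods → 7.5% + 0% city = 7.5% → €1.65
Extension cord €17.30: all other tangible goods → 7.5% + 0% city = 7.5% → €1.30
2% milk (gallon) €4.56: unprepared food → 6.5% + 1.25% city = 7.75% → €0.35
Chicken breast (2 lb) €10.86: unprepared food → 6.5% + 1.25% city = 7.75% → €0.84
Total tax = €0.98 + €1.56 + €0.29 + €10.07 + €1.65 + €1.30 + €0.35 + €0.84 = €17.04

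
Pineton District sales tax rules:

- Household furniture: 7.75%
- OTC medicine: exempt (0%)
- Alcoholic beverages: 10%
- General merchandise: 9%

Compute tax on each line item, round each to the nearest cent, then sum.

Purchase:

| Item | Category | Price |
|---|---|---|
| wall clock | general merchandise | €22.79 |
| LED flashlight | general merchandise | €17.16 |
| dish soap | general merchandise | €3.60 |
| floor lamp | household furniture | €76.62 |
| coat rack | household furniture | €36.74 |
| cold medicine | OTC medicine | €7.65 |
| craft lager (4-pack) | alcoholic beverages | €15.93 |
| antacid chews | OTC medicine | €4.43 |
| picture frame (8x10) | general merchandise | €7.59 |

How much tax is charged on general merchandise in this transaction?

Wall clock €22.79: general merchandise → 9% → €2.05
LED flashlight €17.16: general merchandise → 9% → €1.54
Dish soap €3.60: general merchandise → 9% → €0.32
Picture frame (8x10) €7.59: general merchandise → 9% → €0.68
Tax on general merchandise = €2.05 + €1.54 + €0.32 + €0.68 = €4.59

€4.59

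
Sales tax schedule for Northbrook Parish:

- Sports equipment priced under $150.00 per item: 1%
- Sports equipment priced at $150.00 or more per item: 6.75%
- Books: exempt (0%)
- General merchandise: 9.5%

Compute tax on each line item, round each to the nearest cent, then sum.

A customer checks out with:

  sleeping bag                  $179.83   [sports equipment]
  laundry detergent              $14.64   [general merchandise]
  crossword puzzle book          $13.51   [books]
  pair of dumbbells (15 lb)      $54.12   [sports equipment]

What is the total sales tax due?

$14.07

Sleeping bag $179.83: sports equipment, $150.00 or more → 6.75% → $12.14
Laundry detergent $14.64: general merchandise → 9.5% → $1.39
Crossword puzzle book $13.51: books → 0% → $0.00
Pair of dumbbells (15 lb) $54.12: sports equipment, under $150.00 → 1% → $0.54
Total tax = $12.14 + $1.39 + $0.54 = $14.07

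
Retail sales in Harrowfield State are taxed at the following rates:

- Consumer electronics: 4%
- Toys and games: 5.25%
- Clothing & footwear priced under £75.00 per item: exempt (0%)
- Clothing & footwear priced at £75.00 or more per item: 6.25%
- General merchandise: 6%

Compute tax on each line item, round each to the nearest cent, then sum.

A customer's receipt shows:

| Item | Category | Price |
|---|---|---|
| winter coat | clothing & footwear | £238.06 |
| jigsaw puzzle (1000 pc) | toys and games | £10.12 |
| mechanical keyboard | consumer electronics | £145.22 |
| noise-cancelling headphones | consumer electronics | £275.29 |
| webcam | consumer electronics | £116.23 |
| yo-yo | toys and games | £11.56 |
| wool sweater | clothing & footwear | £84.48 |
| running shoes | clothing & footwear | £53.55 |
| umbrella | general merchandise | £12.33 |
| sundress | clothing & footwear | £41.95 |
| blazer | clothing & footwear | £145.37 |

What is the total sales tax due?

£52.60

Winter coat £238.06: clothing & footwear, £75.00 or more → 6.25% → £14.88
Jigsaw puzzle (1000 pc) £10.12: toys and games → 5.25% → £0.53
Mechanical keyboard £145.22: consumer electronics → 4% → £5.81
Noise-cancelling headphones £275.29: consumer electronics → 4% → £11.01
Webcam £116.23: consumer electronics → 4% → £4.65
Yo-yo £11.56: toys and games → 5.25% → £0.61
Wool sweater £84.48: clothing & footwear, £75.00 or more → 6.25% → £5.28
Running shoes £53.55: clothing & footwear, under £75.00 → 0% → £0.00
Umbrella £12.33: general merchandise → 6% → £0.74
Sundress £41.95: clothing & footwear, under £75.00 → 0% → £0.00
Blazer £145.37: clothing & footwear, £75.00 or more → 6.25% → £9.09
Total tax = £14.88 + £0.53 + £5.81 + £11.01 + £4.65 + £0.61 + £5.28 + £0.74 + £9.09 = £52.60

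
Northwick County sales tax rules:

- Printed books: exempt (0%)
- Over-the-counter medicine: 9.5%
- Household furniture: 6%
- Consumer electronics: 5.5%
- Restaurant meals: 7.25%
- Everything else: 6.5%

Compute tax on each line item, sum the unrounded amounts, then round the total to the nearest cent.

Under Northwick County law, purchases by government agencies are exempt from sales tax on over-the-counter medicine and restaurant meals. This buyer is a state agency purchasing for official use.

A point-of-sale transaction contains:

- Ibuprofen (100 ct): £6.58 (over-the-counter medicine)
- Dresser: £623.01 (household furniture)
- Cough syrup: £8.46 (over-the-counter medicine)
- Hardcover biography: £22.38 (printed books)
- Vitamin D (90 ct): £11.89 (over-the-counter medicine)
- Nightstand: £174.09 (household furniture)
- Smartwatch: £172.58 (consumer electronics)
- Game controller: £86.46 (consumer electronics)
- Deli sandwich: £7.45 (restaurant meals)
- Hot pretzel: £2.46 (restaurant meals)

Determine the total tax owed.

Ibuprofen (100 ct) £6.58: over-the-counter medicine, buyer-exempt → 0% → £0.00
Dresser £623.01: household furniture → 6% → £37.3806
Cough syrup £8.46: over-the-counter medicine, buyer-exempt → 0% → £0.00
Hardcover biography £22.38: printed books → 0% → £0.00
Vitamin D (90 ct) £11.89: over-the-counter medicine, buyer-exempt → 0% → £0.00
Nightstand £174.09: household furniture → 6% → £10.4454
Smartwatch £172.58: consumer electronics → 5.5% → £9.4919
Game controller £86.46: consumer electronics → 5.5% → £4.7553
Deli sandwich £7.45: restaurant meals, buyer-exempt → 0% → £0.00
Hot pretzel £2.46: restaurant meals, buyer-exempt → 0% → £0.00
Unrounded tax sum = £62.0732 → £62.07

£62.07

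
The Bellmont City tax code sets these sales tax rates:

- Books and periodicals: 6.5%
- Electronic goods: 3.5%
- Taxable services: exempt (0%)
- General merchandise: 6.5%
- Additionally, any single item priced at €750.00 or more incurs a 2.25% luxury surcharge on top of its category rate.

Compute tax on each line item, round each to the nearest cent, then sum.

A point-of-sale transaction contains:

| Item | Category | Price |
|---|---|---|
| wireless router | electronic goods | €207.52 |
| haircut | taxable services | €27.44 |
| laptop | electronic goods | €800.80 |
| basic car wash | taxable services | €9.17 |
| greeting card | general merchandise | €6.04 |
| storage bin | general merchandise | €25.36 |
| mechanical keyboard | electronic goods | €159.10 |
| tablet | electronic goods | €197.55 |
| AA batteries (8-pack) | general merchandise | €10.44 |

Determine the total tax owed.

Wireless router €207.52: electronic goods → 3.5% → €7.26
Haircut €27.44: taxable services → 0% → €0.00
Laptop €800.80: electronic goods → 3.5% + 2.25% surcharge = 5.75% → €46.05
Basic car wash €9.17: taxable services → 0% → €0.00
Greeting card €6.04: general merchandise → 6.5% → €0.39
Storage bin €25.36: general merchandise → 6.5% → €1.65
Mechanical keyboard €159.10: electronic goods → 3.5% → €5.57
Tablet €197.55: electronic goods → 3.5% → €6.91
AA batteries (8-pack) €10.44: general merchandise → 6.5% → €0.68
Total tax = €7.26 + €46.05 + €0.39 + €1.65 + €5.57 + €6.91 + €0.68 = €68.51

€68.51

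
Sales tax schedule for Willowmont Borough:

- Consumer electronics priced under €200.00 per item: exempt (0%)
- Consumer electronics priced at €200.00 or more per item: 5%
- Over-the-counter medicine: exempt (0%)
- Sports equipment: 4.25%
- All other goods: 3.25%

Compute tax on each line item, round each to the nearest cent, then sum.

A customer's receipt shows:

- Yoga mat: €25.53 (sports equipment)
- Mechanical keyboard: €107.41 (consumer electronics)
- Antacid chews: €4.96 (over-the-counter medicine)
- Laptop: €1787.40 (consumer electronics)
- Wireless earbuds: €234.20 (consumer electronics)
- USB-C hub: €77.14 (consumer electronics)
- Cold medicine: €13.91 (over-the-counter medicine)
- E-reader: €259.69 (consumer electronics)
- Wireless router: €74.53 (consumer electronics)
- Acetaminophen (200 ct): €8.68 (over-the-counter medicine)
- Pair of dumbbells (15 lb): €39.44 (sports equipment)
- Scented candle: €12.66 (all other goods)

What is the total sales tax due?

Yoga mat €25.53: sports equipment → 4.25% → €1.09
Mechanical keyboard €107.41: consumer electronics, under €200.00 → 0% → €0.00
Antacid chews €4.96: over-the-counter medicine → 0% → €0.00
Laptop €1787.40: consumer electronics, €200.00 or more → 5% → €89.37
Wireless earbuds €234.20: consumer electronics, €200.00 or more → 5% → €11.71
USB-C hub €77.14: consumer electronics, under €200.00 → 0% → €0.00
Cold medicine €13.91: over-the-counter medicine → 0% → €0.00
E-reader €259.69: consumer electronics, €200.00 or more → 5% → €12.98
Wireless router €74.53: consumer electronics, under €200.00 → 0% → €0.00
Acetaminophen (200 ct) €8.68: over-the-counter medicine → 0% → €0.00
Pair of dumbbells (15 lb) €39.44: sports equipment → 4.25% → €1.68
Scented candle €12.66: all other goods → 3.25% → €0.41
Total tax = €1.09 + €89.37 + €11.71 + €12.98 + €1.68 + €0.41 = €117.24

€117.24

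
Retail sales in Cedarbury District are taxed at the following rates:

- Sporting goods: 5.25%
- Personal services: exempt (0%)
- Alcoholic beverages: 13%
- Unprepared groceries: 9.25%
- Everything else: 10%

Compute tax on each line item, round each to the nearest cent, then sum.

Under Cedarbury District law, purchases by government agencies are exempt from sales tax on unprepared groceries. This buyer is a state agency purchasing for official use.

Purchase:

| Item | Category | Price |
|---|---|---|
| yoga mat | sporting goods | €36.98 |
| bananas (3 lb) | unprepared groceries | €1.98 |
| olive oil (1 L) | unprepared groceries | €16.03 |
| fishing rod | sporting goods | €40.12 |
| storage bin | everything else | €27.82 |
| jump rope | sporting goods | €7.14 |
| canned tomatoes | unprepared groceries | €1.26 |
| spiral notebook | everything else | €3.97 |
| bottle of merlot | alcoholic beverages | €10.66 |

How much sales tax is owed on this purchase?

€8.99

Yoga mat €36.98: sporting goods → 5.25% → €1.94
Bananas (3 lb) €1.98: unprepared groceries, buyer-exempt → 0% → €0.00
Olive oil (1 L) €16.03: unprepared groceries, buyer-exempt → 0% → €0.00
Fishing rod €40.12: sporting goods → 5.25% → €2.11
Storage bin €27.82: everything else → 10% → €2.78
Jump rope €7.14: sporting goods → 5.25% → €0.37
Canned tomatoes €1.26: unprepared groceries, buyer-exempt → 0% → €0.00
Spiral notebook €3.97: everything else → 10% → €0.40
Bottle of merlot €10.66: alcoholic beverages → 13% → €1.39
Total tax = €1.94 + €2.11 + €2.78 + €0.37 + €0.40 + €1.39 = €8.99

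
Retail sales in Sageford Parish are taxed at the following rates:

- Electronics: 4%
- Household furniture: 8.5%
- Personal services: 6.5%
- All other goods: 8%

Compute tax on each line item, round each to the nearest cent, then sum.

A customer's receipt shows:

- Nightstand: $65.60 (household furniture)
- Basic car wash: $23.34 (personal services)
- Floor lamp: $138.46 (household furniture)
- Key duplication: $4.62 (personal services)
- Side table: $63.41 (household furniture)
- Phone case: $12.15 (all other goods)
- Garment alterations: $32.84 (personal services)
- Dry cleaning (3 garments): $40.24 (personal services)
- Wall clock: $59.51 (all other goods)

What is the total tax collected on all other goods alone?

$5.73

Phone case $12.15: all other goods → 8% → $0.97
Wall clock $59.51: all other goods → 8% → $4.76
Tax on all other goods = $0.97 + $4.76 = $5.73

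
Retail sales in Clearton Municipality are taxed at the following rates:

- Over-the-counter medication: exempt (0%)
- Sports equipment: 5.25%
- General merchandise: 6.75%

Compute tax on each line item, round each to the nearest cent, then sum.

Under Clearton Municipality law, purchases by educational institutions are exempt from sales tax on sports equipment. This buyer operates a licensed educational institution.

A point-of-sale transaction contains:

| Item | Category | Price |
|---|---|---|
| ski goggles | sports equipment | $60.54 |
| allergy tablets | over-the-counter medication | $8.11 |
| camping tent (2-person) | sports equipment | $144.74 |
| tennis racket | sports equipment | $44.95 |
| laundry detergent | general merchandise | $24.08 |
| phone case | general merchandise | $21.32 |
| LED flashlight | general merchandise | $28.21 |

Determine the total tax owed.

Ski goggles $60.54: sports equipment, buyer-exempt → 0% → $0.00
Allergy tablets $8.11: over-the-counter medication → 0% → $0.00
Camping tent (2-person) $144.74: sports equipment, buyer-exempt → 0% → $0.00
Tennis racket $44.95: sports equipment, buyer-exempt → 0% → $0.00
Laundry detergent $24.08: general merchandise → 6.75% → $1.63
Phone case $21.32: general merchandise → 6.75% → $1.44
LED flashlight $28.21: general merchandise → 6.75% → $1.90
Total tax = $1.63 + $1.44 + $1.90 = $4.97

$4.97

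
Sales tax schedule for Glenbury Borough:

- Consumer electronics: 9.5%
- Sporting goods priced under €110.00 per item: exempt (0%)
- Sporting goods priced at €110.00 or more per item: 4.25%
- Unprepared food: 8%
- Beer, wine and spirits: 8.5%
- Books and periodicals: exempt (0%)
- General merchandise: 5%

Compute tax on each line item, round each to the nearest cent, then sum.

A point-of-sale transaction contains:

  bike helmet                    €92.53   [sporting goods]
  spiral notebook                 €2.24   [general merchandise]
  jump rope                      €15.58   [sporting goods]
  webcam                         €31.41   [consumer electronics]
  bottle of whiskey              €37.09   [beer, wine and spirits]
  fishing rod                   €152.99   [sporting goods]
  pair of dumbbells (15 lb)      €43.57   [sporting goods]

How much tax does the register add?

€12.74

Bike helmet €92.53: sporting goods, under €110.00 → 0% → €0.00
Spiral notebook €2.24: general merchandise → 5% → €0.11
Jump rope €15.58: sporting goods, under €110.00 → 0% → €0.00
Webcam €31.41: consumer electronics → 9.5% → €2.98
Bottle of whiskey €37.09: beer, wine and spirits → 8.5% → €3.15
Fishing rod €152.99: sporting goods, €110.00 or more → 4.25% → €6.50
Pair of dumbbells (15 lb) €43.57: sporting goods, under €110.00 → 0% → €0.00
Total tax = €0.11 + €2.98 + €3.15 + €6.50 = €12.74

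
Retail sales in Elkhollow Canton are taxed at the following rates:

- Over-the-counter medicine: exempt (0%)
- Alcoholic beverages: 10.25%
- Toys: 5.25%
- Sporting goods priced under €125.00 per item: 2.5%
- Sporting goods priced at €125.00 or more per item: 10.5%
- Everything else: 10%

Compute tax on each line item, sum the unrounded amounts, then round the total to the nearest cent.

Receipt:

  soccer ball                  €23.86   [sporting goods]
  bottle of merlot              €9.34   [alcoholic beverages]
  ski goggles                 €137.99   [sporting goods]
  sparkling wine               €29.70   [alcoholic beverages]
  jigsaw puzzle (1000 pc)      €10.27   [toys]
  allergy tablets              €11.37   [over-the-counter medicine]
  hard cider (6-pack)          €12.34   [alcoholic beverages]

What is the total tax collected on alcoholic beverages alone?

Bottle of merlot €9.34: alcoholic beverages → 10.25% → €0.95735
Sparkling wine €29.70: alcoholic beverages → 10.25% → €3.04425
Hard cider (6-pack) €12.34: alcoholic beverages → 10.25% → €1.26485
Tax on alcoholic beverages: unrounded sum = €5.26645 → €5.27

€5.27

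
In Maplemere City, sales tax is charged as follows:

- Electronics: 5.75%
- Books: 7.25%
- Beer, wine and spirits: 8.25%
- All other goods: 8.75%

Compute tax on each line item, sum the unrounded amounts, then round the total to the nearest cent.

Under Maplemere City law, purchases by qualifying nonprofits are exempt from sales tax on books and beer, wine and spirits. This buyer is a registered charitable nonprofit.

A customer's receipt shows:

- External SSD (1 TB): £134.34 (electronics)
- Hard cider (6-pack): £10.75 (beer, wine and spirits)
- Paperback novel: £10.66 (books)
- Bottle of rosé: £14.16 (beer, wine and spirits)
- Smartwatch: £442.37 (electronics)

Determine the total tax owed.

£33.16

External SSD (1 TB) £134.34: electronics → 5.75% → £7.72455
Hard cider (6-pack) £10.75: beer, wine and spirits, buyer-exempt → 0% → £0.00
Paperback novel £10.66: books, buyer-exempt → 0% → £0.00
Bottle of rosé £14.16: beer, wine and spirits, buyer-exempt → 0% → £0.00
Smartwatch £442.37: electronics → 5.75% → £25.436275
Unrounded tax sum = £33.160825 → £33.16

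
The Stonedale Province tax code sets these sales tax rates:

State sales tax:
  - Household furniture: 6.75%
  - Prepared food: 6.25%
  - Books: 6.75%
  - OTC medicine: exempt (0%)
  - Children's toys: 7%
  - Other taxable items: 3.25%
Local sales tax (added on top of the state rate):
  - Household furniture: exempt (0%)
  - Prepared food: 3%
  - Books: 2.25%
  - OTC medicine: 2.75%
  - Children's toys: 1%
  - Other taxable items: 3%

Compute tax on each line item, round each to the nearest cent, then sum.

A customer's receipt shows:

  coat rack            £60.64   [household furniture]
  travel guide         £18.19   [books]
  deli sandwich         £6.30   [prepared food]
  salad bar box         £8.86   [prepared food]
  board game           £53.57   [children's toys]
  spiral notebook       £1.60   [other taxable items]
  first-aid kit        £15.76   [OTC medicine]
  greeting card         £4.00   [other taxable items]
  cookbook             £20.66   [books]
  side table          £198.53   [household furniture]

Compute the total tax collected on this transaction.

£27.46

Coat rack £60.64: household furniture → 6.75% + 0% local = 6.75% → £4.09
Travel guide £18.19: books → 6.75% + 2.25% local = 9% → £1.64
Deli sandwich £6.30: prepared food → 6.25% + 3% local = 9.25% → £0.58
Salad bar box £8.86: prepared food → 6.25% + 3% local = 9.25% → £0.82
Board game £53.57: children's toys → 7% + 1% local = 8% → £4.29
Spiral notebook £1.60: other taxable items → 3.25% + 3% local = 6.25% → £0.10
First-aid kit £15.76: OTC medicine → 0% + 2.75% local = 2.75% → £0.43
Greeting card £4.00: other taxable items → 3.25% + 3% local = 6.25% → £0.25
Cookbook £20.66: books → 6.75% + 2.25% local = 9% → £1.86
Side table £198.53: household furniture → 6.75% + 0% local = 6.75% → £13.40
Total tax = £4.09 + £1.64 + £0.58 + £0.82 + £4.29 + £0.10 + £0.43 + £0.25 + £1.86 + £13.40 = £27.46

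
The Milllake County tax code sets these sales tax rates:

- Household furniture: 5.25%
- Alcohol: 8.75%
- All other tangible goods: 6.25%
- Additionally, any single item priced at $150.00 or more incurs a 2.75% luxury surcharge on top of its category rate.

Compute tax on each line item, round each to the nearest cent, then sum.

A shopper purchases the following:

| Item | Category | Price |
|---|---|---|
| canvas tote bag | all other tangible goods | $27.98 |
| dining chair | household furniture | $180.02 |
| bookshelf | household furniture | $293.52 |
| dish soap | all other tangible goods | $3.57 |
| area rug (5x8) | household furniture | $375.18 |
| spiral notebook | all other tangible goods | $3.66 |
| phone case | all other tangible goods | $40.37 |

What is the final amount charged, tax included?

$996.91

Canvas tote bag $27.98: all other tangible goods → 6.25% → $1.75
Dining chair $180.02: household furniture → 5.25% + 2.75% surcharge = 8% → $14.40
Bookshelf $293.52: household furniture → 5.25% + 2.75% surcharge = 8% → $23.48
Dish soap $3.57: all other tangible goods → 6.25% → $0.22
Area rug (5x8) $375.18: household furniture → 5.25% + 2.75% surcharge = 8% → $30.01
Spiral notebook $3.66: all other tangible goods → 6.25% → $0.23
Phone case $40.37: all other tangible goods → 6.25% → $2.52
Subtotal = $924.30; tax = $72.61; total due = $996.91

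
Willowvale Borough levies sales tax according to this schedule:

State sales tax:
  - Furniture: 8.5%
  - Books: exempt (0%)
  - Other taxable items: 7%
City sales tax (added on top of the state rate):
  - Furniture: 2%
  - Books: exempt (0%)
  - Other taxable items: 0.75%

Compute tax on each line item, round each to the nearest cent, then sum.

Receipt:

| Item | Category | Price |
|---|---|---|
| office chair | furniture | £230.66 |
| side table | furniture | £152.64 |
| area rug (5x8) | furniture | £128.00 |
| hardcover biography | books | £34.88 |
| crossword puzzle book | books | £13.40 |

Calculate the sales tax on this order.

£53.69

Office chair £230.66: furniture → 8.5% + 2% city = 10.5% → £24.22
Side table £152.64: furniture → 8.5% + 2% city = 10.5% → £16.03
Area rug (5x8) £128.00: furniture → 8.5% + 2% city = 10.5% → £13.44
Hardcover biography £34.88: books → 0% + 0% city = 0% → £0.00
Crossword puzzle book £13.40: books → 0% + 0% city = 0% → £0.00
Total tax = £24.22 + £16.03 + £13.44 = £53.69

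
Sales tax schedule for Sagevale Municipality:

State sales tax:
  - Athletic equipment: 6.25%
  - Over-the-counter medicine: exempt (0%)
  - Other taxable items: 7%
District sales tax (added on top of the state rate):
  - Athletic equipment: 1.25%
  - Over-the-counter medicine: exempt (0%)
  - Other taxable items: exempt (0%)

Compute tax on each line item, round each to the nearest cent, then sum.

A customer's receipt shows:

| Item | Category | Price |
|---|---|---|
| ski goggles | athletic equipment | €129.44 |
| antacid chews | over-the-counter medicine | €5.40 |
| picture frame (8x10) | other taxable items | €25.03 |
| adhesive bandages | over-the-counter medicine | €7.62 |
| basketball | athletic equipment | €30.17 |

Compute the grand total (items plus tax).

€211.38

Ski goggles €129.44: athletic equipment → 6.25% + 1.25% district = 7.5% → €9.71
Antacid chews €5.40: over-the-counter medicine → 0% + 0% district = 0% → €0.00
Picture frame (8x10) €25.03: other taxable items → 7% + 0% district = 7% → €1.75
Adhesive bandages €7.62: over-the-counter medicine → 0% + 0% district = 0% → €0.00
Basketball €30.17: athletic equipment → 6.25% + 1.25% district = 7.5% → €2.26
Subtotal = €197.66; tax = €13.72; total due = €211.38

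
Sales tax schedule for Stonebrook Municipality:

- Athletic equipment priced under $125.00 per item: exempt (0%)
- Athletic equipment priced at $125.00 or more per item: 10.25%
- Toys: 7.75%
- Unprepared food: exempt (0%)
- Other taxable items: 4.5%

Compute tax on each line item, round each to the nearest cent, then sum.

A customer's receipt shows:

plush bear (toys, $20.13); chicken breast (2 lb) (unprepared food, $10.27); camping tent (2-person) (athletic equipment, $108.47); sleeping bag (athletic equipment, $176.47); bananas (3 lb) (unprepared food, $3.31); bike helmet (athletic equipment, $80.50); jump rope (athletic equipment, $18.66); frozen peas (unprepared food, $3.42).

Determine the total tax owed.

Plush bear $20.13: toys → 7.75% → $1.56
Chicken breast (2 lb) $10.27: unprepared food → 0% → $0.00
Camping tent (2-person) $108.47: athletic equipment, under $125.00 → 0% → $0.00
Sleeping bag $176.47: athletic equipment, $125.00 or more → 10.25% → $18.09
Bananas (3 lb) $3.31: unprepared food → 0% → $0.00
Bike helmet $80.50: athletic equipment, under $125.00 → 0% → $0.00
Jump rope $18.66: athletic equipment, under $125.00 → 0% → $0.00
Frozen peas $3.42: unprepared food → 0% → $0.00
Total tax = $1.56 + $18.09 = $19.65

$19.65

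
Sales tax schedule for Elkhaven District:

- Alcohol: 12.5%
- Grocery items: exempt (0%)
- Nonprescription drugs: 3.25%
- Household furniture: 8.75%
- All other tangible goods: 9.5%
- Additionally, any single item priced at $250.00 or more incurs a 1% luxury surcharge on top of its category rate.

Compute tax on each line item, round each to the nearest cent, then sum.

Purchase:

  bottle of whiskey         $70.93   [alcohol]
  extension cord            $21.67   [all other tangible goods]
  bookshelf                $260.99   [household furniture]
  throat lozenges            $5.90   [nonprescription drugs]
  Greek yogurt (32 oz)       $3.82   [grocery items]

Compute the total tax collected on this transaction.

Bottle of whiskey $70.93: alcohol → 12.5% → $8.87
Extension cord $21.67: all other tangible goods → 9.5% → $2.06
Bookshelf $260.99: household furniture → 8.75% + 1% surcharge = 9.75% → $25.45
Throat lozenges $5.90: nonprescription drugs → 3.25% → $0.19
Greek yogurt (32 oz) $3.82: grocery items → 0% → $0.00
Total tax = $8.87 + $2.06 + $25.45 + $0.19 = $36.57

$36.57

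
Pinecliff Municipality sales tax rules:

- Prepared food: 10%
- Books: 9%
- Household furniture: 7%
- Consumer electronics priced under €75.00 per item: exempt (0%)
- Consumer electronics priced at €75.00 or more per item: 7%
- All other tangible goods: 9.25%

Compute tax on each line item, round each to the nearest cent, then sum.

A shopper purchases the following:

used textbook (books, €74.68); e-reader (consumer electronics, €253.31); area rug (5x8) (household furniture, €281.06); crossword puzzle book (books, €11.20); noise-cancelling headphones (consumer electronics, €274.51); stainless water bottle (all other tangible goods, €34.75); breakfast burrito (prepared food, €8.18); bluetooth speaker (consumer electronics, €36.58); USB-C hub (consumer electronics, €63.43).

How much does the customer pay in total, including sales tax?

€1106.08

Used textbook €74.68: books → 9% → €6.72
E-reader €253.31: consumer electronics, €75.00 or more → 7% → €17.73
Area rug (5x8) €281.06: household furniture → 7% → €19.67
Crossword puzzle book €11.20: books → 9% → €1.01
Noise-cancelling headphones €274.51: consumer electronics, €75.00 or more → 7% → €19.22
Stainless water bottle €34.75: all other tangible goods → 9.25% → €3.21
Breakfast burrito €8.18: prepared food → 10% → €0.82
Bluetooth speaker €36.58: consumer electronics, under €75.00 → 0% → €0.00
USB-C hub €63.43: consumer electronics, under €75.00 → 0% → €0.00
Subtotal = €1037.70; tax = €68.38; total due = €1106.08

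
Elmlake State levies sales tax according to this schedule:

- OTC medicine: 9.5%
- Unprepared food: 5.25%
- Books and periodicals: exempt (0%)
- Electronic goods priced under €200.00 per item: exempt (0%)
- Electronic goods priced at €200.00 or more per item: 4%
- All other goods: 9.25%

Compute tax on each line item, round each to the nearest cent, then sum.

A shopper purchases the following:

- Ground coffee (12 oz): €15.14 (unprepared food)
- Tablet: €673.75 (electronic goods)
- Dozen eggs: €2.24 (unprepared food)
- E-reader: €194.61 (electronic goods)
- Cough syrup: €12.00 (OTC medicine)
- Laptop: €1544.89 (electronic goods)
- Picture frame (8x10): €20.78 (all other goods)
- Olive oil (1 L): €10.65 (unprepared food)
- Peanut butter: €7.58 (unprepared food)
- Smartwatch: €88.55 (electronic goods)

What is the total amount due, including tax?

Ground coffee (12 oz) €15.14: unprepared food → 5.25% → €0.79
Tablet €673.75: electronic goods, €200.00 or more → 4% → €26.95
Dozen eggs €2.24: unprepared food → 5.25% → €0.12
E-reader €194.61: electronic goods, under €200.00 → 0% → €0.00
Cough syrup €12.00: OTC medicine → 9.5% → €1.14
Laptop €1544.89: electronic goods, €200.00 or more → 4% → €61.80
Picture frame (8x10) €20.78: all other goods → 9.25% → €1.92
Olive oil (1 L) €10.65: unprepared food → 5.25% → €0.56
Peanut butter €7.58: unprepared food → 5.25% → €0.40
Smartwatch €88.55: electronic goods, under €200.00 → 0% → €0.00
Subtotal = €2570.19; tax = €93.68; total due = €2663.87

€2663.87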